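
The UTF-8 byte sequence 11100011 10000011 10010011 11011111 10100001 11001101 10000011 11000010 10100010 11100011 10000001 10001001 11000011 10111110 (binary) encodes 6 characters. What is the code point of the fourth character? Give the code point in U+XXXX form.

U+00A2

Offset 0: leading byte 0xE3 = 11100011 → 3-byte char #1 = E3 83 93.
Offset 3: leading byte 0xDF = 11011111 → 2-byte char #2 = DF A1.
Offset 5: leading byte 0xCD = 11001101 → 2-byte char #3 = CD 83.
Offset 7: leading byte 0xC2 = 11000010 → 2-byte char #4 = C2 A2.
Leading byte 0xC2 = 11000010 matches 110xxxxx → 2-byte sequence.
Byte 1: 0xC2 = 11000010, payload 00010 (5 bits).
Byte 2: 0xA2 = 10100010 (10xxxxxx ✓), payload 100010.
Concatenate: 00010100010 = 0xA2 (11 bits → U+00A2).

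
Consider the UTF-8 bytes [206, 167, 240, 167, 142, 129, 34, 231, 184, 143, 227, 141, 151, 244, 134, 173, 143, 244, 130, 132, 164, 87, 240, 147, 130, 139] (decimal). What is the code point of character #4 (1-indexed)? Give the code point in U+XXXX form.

U+7E0F

Offset 0: leading byte 0xCE = 11001110 → 2-byte char #1 = CE A7.
Offset 2: leading byte 0xF0 = 11110000 → 4-byte char #2 = F0 A7 8E 81.
Offset 6: leading byte 0x22 = 00100010 → 1-byte char #3 = 22.
Offset 7: leading byte 0xE7 = 11100111 → 3-byte char #4 = E7 B8 8F.
Leading byte 0xE7 = 11100111 matches 1110xxxx → 3-byte sequence.
Byte 1: 0xE7 = 11100111, payload 0111 (4 bits).
Byte 2: 0xB8 = 10111000 (10xxxxxx ✓), payload 111000.
Byte 3: 0x8F = 10001111 (10xxxxxx ✓), payload 001111.
Concatenate: 0111111000001111 = 0x7E0F (16 bits → U+7E0F).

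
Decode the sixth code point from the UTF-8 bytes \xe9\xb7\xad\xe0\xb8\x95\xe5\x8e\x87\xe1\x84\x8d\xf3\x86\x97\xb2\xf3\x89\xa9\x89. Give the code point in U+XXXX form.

Offset 0: leading byte 0xE9 = 11101001 → 3-byte char #1 = E9 B7 AD.
Offset 3: leading byte 0xE0 = 11100000 → 3-byte char #2 = E0 B8 95.
Offset 6: leading byte 0xE5 = 11100101 → 3-byte char #3 = E5 8E 87.
Offset 9: leading byte 0xE1 = 11100001 → 3-byte char #4 = E1 84 8D.
Offset 12: leading byte 0xF3 = 11110011 → 4-byte char #5 = F3 86 97 B2.
Offset 16: leading byte 0xF3 = 11110011 → 4-byte char #6 = F3 89 A9 89.
Leading byte 0xF3 = 11110011 matches 11110xxx → 4-byte sequence.
Byte 1: 0xF3 = 11110011, payload 011 (3 bits).
Byte 2: 0x89 = 10001001 (10xxxxxx ✓), payload 001001.
Byte 3: 0xA9 = 10101001 (10xxxxxx ✓), payload 101001.
Byte 4: 0x89 = 10001001 (10xxxxxx ✓), payload 001001.
Concatenate: 011001001101001001001 = 0xC9A49 (21 bits → U+C9A49).

U+C9A49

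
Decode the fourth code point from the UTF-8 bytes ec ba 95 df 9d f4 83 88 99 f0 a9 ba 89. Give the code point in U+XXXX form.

U+29E89

Offset 0: leading byte 0xEC = 11101100 → 3-byte char #1 = EC BA 95.
Offset 3: leading byte 0xDF = 11011111 → 2-byte char #2 = DF 9D.
Offset 5: leading byte 0xF4 = 11110100 → 4-byte char #3 = F4 83 88 99.
Offset 9: leading byte 0xF0 = 11110000 → 4-byte char #4 = F0 A9 BA 89.
Leading byte 0xF0 = 11110000 matches 11110xxx → 4-byte sequence.
Byte 1: 0xF0 = 11110000, payload 000 (3 bits).
Byte 2: 0xA9 = 10101001 (10xxxxxx ✓), payload 101001.
Byte 3: 0xBA = 10111010 (10xxxxxx ✓), payload 111010.
Byte 4: 0x89 = 10001001 (10xxxxxx ✓), payload 001001.
Concatenate: 000101001111010001001 = 0x29E89 (21 bits → U+29E89).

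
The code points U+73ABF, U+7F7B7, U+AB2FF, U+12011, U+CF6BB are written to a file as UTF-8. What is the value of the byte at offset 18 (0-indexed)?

0x9A

U+73ABF → 4-byte form F1 B3 AA BF at offsets 0–3.
U+7F7B7 → 4-byte form F1 BF 9E B7 at offsets 4–7.
U+AB2FF → 4-byte form F2 AB 8B BF at offsets 8–11.
U+12011 → 4-byte form F0 92 80 91 at offsets 12–15.
U+CF6BB → 4-byte form F3 8F 9A BB at offsets 16–19.
Offset 18 falls in char 5's range; it's byte 3 of F3 8F 9A BB = 0x9A.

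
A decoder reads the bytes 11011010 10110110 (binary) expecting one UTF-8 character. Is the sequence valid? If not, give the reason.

Leading byte 0xDA = 11011010 → 2-byte form.
Continuation bytes 0xB6=10110110 all match 10xxxxxx.
Decoded value 0x6B6 is ≥ 0x80 (shortest form) and not a surrogate.

valid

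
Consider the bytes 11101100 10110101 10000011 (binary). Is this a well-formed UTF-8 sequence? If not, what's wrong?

valid

Leading byte 0xEC = 11101100 → 3-byte form.
Continuation bytes 0xB5=10110101, 0x83=10000011 all match 10xxxxxx.
Decoded value 0xCD43 is ≥ 0x800 (shortest form) and not a surrogate.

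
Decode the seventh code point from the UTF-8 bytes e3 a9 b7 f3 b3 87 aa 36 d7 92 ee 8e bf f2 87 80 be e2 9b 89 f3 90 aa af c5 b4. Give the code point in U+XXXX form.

U+26C9

Offset 0: leading byte 0xE3 = 11100011 → 3-byte char #1 = E3 A9 B7.
Offset 3: leading byte 0xF3 = 11110011 → 4-byte char #2 = F3 B3 87 AA.
Offset 7: leading byte 0x36 = 00110110 → 1-byte char #3 = 36.
Offset 8: leading byte 0xD7 = 11010111 → 2-byte char #4 = D7 92.
Offset 10: leading byte 0xEE = 11101110 → 3-byte char #5 = EE 8E BF.
Offset 13: leading byte 0xF2 = 11110010 → 4-byte char #6 = F2 87 80 BE.
Offset 17: leading byte 0xE2 = 11100010 → 3-byte char #7 = E2 9B 89.
Leading byte 0xE2 = 11100010 matches 1110xxxx → 3-byte sequence.
Byte 1: 0xE2 = 11100010, payload 0010 (4 bits).
Byte 2: 0x9B = 10011011 (10xxxxxx ✓), payload 011011.
Byte 3: 0x89 = 10001001 (10xxxxxx ✓), payload 001001.
Concatenate: 0010011011001001 = 0x26C9 (16 bits → U+26C9).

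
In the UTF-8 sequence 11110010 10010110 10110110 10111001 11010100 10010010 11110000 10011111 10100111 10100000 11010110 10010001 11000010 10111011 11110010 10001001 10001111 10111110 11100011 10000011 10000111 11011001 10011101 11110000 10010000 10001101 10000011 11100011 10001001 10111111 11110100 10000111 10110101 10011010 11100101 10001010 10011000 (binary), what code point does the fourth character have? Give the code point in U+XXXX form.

U+0591

Offset 0: leading byte 0xF2 = 11110010 → 4-byte char #1 = F2 96 B6 B9.
Offset 4: leading byte 0xD4 = 11010100 → 2-byte char #2 = D4 92.
Offset 6: leading byte 0xF0 = 11110000 → 4-byte char #3 = F0 9F A7 A0.
Offset 10: leading byte 0xD6 = 11010110 → 2-byte char #4 = D6 91.
Leading byte 0xD6 = 11010110 matches 110xxxxx → 2-byte sequence.
Byte 1: 0xD6 = 11010110, payload 10110 (5 bits).
Byte 2: 0x91 = 10010001 (10xxxxxx ✓), payload 010001.
Concatenate: 10110010001 = 0x591 (11 bits → U+0591).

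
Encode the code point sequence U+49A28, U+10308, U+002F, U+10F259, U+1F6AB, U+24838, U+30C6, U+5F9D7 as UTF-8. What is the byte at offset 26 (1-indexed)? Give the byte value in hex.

0x9F

1-indexed offset 26 is 0-indexed offset 25.
U+49A28 → 4-byte form F1 89 A8 A8 at offsets 0–3.
U+10308 → 4-byte form F0 90 8C 88 at offsets 4–7.
U+002F → 1-byte form 2F at offsets 8–8.
U+10F259 → 4-byte form F4 8F 89 99 at offsets 9–12.
U+1F6AB → 4-byte form F0 9F 9A AB at offsets 13–16.
U+24838 → 4-byte form F0 A4 A0 B8 at offsets 17–20.
U+30C6 → 3-byte form E3 83 86 at offsets 21–23.
U+5F9D7 → 4-byte form F1 9F A7 97 at offsets 24–27.
Offset 25 falls in char 8's range; it's byte 2 of F1 9F A7 97 = 0x9F.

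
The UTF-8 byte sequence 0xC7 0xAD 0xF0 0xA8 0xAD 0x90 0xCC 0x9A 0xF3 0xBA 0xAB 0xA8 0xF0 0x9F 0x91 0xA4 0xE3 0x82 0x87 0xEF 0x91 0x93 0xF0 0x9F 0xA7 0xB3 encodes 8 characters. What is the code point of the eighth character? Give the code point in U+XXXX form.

Offset 0: leading byte 0xC7 = 11000111 → 2-byte char #1 = C7 AD.
Offset 2: leading byte 0xF0 = 11110000 → 4-byte char #2 = F0 A8 AD 90.
Offset 6: leading byte 0xCC = 11001100 → 2-byte char #3 = CC 9A.
Offset 8: leading byte 0xF3 = 11110011 → 4-byte char #4 = F3 BA AB A8.
Offset 12: leading byte 0xF0 = 11110000 → 4-byte char #5 = F0 9F 91 A4.
Offset 16: leading byte 0xE3 = 11100011 → 3-byte char #6 = E3 82 87.
Offset 19: leading byte 0xEF = 11101111 → 3-byte char #7 = EF 91 93.
Offset 22: leading byte 0xF0 = 11110000 → 4-byte char #8 = F0 9F A7 B3.
Leading byte 0xF0 = 11110000 matches 11110xxx → 4-byte sequence.
Byte 1: 0xF0 = 11110000, payload 000 (3 bits).
Byte 2: 0x9F = 10011111 (10xxxxxx ✓), payload 011111.
Byte 3: 0xA7 = 10100111 (10xxxxxx ✓), payload 100111.
Byte 4: 0xB3 = 10110011 (10xxxxxx ✓), payload 110011.
Concatenate: 000011111100111110011 = 0x1F9F3 (21 bits → U+1F9F3).

U+1F9F3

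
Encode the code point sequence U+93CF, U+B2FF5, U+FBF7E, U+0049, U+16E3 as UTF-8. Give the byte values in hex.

U+93CF: 3-byte form → E9 8F 8F.
U+B2FF5: 4-byte form → F2 B2 BF B5.
U+FBF7E: 4-byte form → F3 BB BD BE.
U+0049: 1-byte form → 49.
U+16E3: 3-byte form → E1 9B A3.
Concatenated (15 bytes): E9 8F 8F F2 B2 BF B5 F3 BB BD BE 49 E1 9B A3.

E9 8F 8F F2 B2 BF B5 F3 BB BD BE 49 E1 9B A3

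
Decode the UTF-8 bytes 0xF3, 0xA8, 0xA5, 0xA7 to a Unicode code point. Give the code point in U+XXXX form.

U+E8967

Leading byte 0xF3 = 11110011 matches 11110xxx → 4-byte sequence.
Byte 1: 0xF3 = 11110011, payload 011 (3 bits).
Byte 2: 0xA8 = 10101000 (10xxxxxx ✓), payload 101000.
Byte 3: 0xA5 = 10100101 (10xxxxxx ✓), payload 100101.
Byte 4: 0xA7 = 10100111 (10xxxxxx ✓), payload 100111.
Concatenate: 011101000100101100111 = 0xE8967 (21 bits → U+E8967).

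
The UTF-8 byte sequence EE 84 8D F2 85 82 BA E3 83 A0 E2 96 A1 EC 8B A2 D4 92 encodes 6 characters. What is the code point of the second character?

Offset 0: leading byte 0xEE = 11101110 → 3-byte char #1 = EE 84 8D.
Offset 3: leading byte 0xF2 = 11110010 → 4-byte char #2 = F2 85 82 BA.
Leading byte 0xF2 = 11110010 matches 11110xxx → 4-byte sequence.
Byte 1: 0xF2 = 11110010, payload 010 (3 bits).
Byte 2: 0x85 = 10000101 (10xxxxxx ✓), payload 000101.
Byte 3: 0x82 = 10000010 (10xxxxxx ✓), payload 000010.
Byte 4: 0xBA = 10111010 (10xxxxxx ✓), payload 111010.
Concatenate: 010000101000010111010 = 0x850BA (21 bits → U+850BA).

U+850BA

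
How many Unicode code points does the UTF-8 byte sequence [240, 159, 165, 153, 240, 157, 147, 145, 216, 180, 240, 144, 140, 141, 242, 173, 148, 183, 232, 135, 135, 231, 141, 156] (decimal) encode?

Byte at offset 0: 0xF0 = 11110000 → 4-byte char (#1). Advance 4.
Byte at offset 4: 0xF0 = 11110000 → 4-byte char (#2). Advance 4.
Byte at offset 8: 0xD8 = 11011000 → 2-byte char (#3). Advance 2.
Byte at offset 10: 0xF0 = 11110000 → 4-byte char (#4). Advance 4.
Byte at offset 14: 0xF2 = 11110010 → 4-byte char (#5). Advance 4.
Byte at offset 18: 0xE8 = 11101000 → 3-byte char (#6). Advance 3.
Byte at offset 21: 0xE7 = 11100111 → 3-byte char (#7). Advance 3.
Reached end at offset 24 after 7 code points.

7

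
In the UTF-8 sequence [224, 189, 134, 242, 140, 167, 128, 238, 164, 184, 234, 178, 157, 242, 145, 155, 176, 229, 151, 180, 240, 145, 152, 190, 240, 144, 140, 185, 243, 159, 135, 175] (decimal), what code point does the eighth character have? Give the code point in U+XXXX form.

U+10339

Offset 0: leading byte 0xE0 = 11100000 → 3-byte char #1 = E0 BD 86.
Offset 3: leading byte 0xF2 = 11110010 → 4-byte char #2 = F2 8C A7 80.
Offset 7: leading byte 0xEE = 11101110 → 3-byte char #3 = EE A4 B8.
Offset 10: leading byte 0xEA = 11101010 → 3-byte char #4 = EA B2 9D.
Offset 13: leading byte 0xF2 = 11110010 → 4-byte char #5 = F2 91 9B B0.
Offset 17: leading byte 0xE5 = 11100101 → 3-byte char #6 = E5 97 B4.
Offset 20: leading byte 0xF0 = 11110000 → 4-byte char #7 = F0 91 98 BE.
Offset 24: leading byte 0xF0 = 11110000 → 4-byte char #8 = F0 90 8C B9.
Leading byte 0xF0 = 11110000 matches 11110xxx → 4-byte sequence.
Byte 1: 0xF0 = 11110000, payload 000 (3 bits).
Byte 2: 0x90 = 10010000 (10xxxxxx ✓), payload 010000.
Byte 3: 0x8C = 10001100 (10xxxxxx ✓), payload 001100.
Byte 4: 0xB9 = 10111001 (10xxxxxx ✓), payload 111001.
Concatenate: 000010000001100111001 = 0x10339 (21 bits → U+10339).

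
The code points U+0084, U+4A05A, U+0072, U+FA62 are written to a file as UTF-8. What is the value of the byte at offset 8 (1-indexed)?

0xEF

1-indexed offset 8 is 0-indexed offset 7.
U+0084 → 2-byte form C2 84 at offsets 0–1.
U+4A05A → 4-byte form F1 8A 81 9A at offsets 2–5.
U+0072 → 1-byte form 72 at offsets 6–6.
U+FA62 → 3-byte form EF A9 A2 at offsets 7–9.
Offset 7 falls in char 4's range; it's byte 1 of EF A9 A2 = 0xEF.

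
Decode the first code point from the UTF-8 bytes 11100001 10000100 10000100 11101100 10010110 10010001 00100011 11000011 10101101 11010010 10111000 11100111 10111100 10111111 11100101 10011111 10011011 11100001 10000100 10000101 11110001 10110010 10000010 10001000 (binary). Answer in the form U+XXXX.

Offset 0: leading byte 0xE1 = 11100001 → 3-byte char #1 = E1 84 84.
Leading byte 0xE1 = 11100001 matches 1110xxxx → 3-byte sequence.
Byte 1: 0xE1 = 11100001, payload 0001 (4 bits).
Byte 2: 0x84 = 10000100 (10xxxxxx ✓), payload 000100.
Byte 3: 0x84 = 10000100 (10xxxxxx ✓), payload 000100.
Concatenate: 0001000100000100 = 0x1104 (16 bits → U+1104).

U+1104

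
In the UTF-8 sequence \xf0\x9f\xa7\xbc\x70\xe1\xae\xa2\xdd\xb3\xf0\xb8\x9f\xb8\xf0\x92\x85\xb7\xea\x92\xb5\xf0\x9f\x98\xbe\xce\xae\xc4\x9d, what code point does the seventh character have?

U+A4B5

Offset 0: leading byte 0xF0 = 11110000 → 4-byte char #1 = F0 9F A7 BC.
Offset 4: leading byte 0x70 = 01110000 → 1-byte char #2 = 70.
Offset 5: leading byte 0xE1 = 11100001 → 3-byte char #3 = E1 AE A2.
Offset 8: leading byte 0xDD = 11011101 → 2-byte char #4 = DD B3.
Offset 10: leading byte 0xF0 = 11110000 → 4-byte char #5 = F0 B8 9F B8.
Offset 14: leading byte 0xF0 = 11110000 → 4-byte char #6 = F0 92 85 B7.
Offset 18: leading byte 0xEA = 11101010 → 3-byte char #7 = EA 92 B5.
Leading byte 0xEA = 11101010 matches 1110xxxx → 3-byte sequence.
Byte 1: 0xEA = 11101010, payload 1010 (4 bits).
Byte 2: 0x92 = 10010010 (10xxxxxx ✓), payload 010010.
Byte 3: 0xB5 = 10110101 (10xxxxxx ✓), payload 110101.
Concatenate: 1010010010110101 = 0xA4B5 (16 bits → U+A4B5).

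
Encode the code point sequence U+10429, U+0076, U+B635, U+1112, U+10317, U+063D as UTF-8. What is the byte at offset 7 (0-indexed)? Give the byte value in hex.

0xB5

U+10429 → 4-byte form F0 90 90 A9 at offsets 0–3.
U+0076 → 1-byte form 76 at offsets 4–4.
U+B635 → 3-byte form EB 98 B5 at offsets 5–7.
Offset 7 falls in char 3's range; it's byte 3 of EB 98 B5 = 0xB5.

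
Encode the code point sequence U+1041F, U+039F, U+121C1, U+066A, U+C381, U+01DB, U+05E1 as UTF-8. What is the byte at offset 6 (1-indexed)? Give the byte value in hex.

0x9F

1-indexed offset 6 is 0-indexed offset 5.
U+1041F → 4-byte form F0 90 90 9F at offsets 0–3.
U+039F → 2-byte form CE 9F at offsets 4–5.
Offset 5 falls in char 2's range; it's byte 2 of CE 9F = 0x9F.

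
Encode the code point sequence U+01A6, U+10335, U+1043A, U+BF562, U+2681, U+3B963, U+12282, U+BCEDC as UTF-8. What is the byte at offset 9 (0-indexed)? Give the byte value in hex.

0xBA

U+01A6 → 2-byte form C6 A6 at offsets 0–1.
U+10335 → 4-byte form F0 90 8C B5 at offsets 2–5.
U+1043A → 4-byte form F0 90 90 BA at offsets 6–9.
Offset 9 falls in char 3's range; it's byte 4 of F0 90 90 BA = 0xBA.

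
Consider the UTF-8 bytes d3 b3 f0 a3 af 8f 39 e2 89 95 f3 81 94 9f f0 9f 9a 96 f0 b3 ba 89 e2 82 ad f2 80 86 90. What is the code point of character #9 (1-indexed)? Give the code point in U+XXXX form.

U+80190

Offset 0: leading byte 0xD3 = 11010011 → 2-byte char #1 = D3 B3.
Offset 2: leading byte 0xF0 = 11110000 → 4-byte char #2 = F0 A3 AF 8F.
Offset 6: leading byte 0x39 = 00111001 → 1-byte char #3 = 39.
Offset 7: leading byte 0xE2 = 11100010 → 3-byte char #4 = E2 89 95.
Offset 10: leading byte 0xF3 = 11110011 → 4-byte char #5 = F3 81 94 9F.
Offset 14: leading byte 0xF0 = 11110000 → 4-byte char #6 = F0 9F 9A 96.
Offset 18: leading byte 0xF0 = 11110000 → 4-byte char #7 = F0 B3 BA 89.
Offset 22: leading byte 0xE2 = 11100010 → 3-byte char #8 = E2 82 AD.
Offset 25: leading byte 0xF2 = 11110010 → 4-byte char #9 = F2 80 86 90.
Leading byte 0xF2 = 11110010 matches 11110xxx → 4-byte sequence.
Byte 1: 0xF2 = 11110010, payload 010 (3 bits).
Byte 2: 0x80 = 10000000 (10xxxxxx ✓), payload 000000.
Byte 3: 0x86 = 10000110 (10xxxxxx ✓), payload 000110.
Byte 4: 0x90 = 10010000 (10xxxxxx ✓), payload 010000.
Concatenate: 010000000000110010000 = 0x80190 (21 bits → U+80190).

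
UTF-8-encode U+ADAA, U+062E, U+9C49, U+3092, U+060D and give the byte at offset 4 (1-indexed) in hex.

0xD8

1-indexed offset 4 is 0-indexed offset 3.
U+ADAA → 3-byte form EA B6 AA at offsets 0–2.
U+062E → 2-byte form D8 AE at offsets 3–4.
Offset 3 falls in char 2's range; it's byte 1 of D8 AE = 0xD8.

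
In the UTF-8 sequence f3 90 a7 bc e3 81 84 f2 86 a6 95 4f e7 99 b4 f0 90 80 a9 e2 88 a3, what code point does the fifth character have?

U+7674

Offset 0: leading byte 0xF3 = 11110011 → 4-byte char #1 = F3 90 A7 BC.
Offset 4: leading byte 0xE3 = 11100011 → 3-byte char #2 = E3 81 84.
Offset 7: leading byte 0xF2 = 11110010 → 4-byte char #3 = F2 86 A6 95.
Offset 11: leading byte 0x4F = 01001111 → 1-byte char #4 = 4F.
Offset 12: leading byte 0xE7 = 11100111 → 3-byte char #5 = E7 99 B4.
Leading byte 0xE7 = 11100111 matches 1110xxxx → 3-byte sequence.
Byte 1: 0xE7 = 11100111, payload 0111 (4 bits).
Byte 2: 0x99 = 10011001 (10xxxxxx ✓), payload 011001.
Byte 3: 0xB4 = 10110100 (10xxxxxx ✓), payload 110100.
Concatenate: 0111011001110100 = 0x7674 (16 bits → U+7674).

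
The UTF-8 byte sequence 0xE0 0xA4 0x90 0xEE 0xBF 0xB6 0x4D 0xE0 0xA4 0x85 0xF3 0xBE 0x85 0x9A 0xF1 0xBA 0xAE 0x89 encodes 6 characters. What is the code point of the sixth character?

Offset 0: leading byte 0xE0 = 11100000 → 3-byte char #1 = E0 A4 90.
Offset 3: leading byte 0xEE = 11101110 → 3-byte char #2 = EE BF B6.
Offset 6: leading byte 0x4D = 01001101 → 1-byte char #3 = 4D.
Offset 7: leading byte 0xE0 = 11100000 → 3-byte char #4 = E0 A4 85.
Offset 10: leading byte 0xF3 = 11110011 → 4-byte char #5 = F3 BE 85 9A.
Offset 14: leading byte 0xF1 = 11110001 → 4-byte char #6 = F1 BA AE 89.
Leading byte 0xF1 = 11110001 matches 11110xxx → 4-byte sequence.
Byte 1: 0xF1 = 11110001, payload 001 (3 bits).
Byte 2: 0xBA = 10111010 (10xxxxxx ✓), payload 111010.
Byte 3: 0xAE = 10101110 (10xxxxxx ✓), payload 101110.
Byte 4: 0x89 = 10001001 (10xxxxxx ✓), payload 001001.
Concatenate: 001111010101110001001 = 0x7AB89 (21 bits → U+7AB89).

U+7AB89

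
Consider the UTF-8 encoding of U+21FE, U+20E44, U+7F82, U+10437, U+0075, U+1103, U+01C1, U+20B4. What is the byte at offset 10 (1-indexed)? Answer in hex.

1-indexed offset 10 is 0-indexed offset 9.
U+21FE → 3-byte form E2 87 BE at offsets 0–2.
U+20E44 → 4-byte form F0 A0 B9 84 at offsets 3–6.
U+7F82 → 3-byte form E7 BE 82 at offsets 7–9.
Offset 9 falls in char 3's range; it's byte 3 of E7 BE 82 = 0x82.

0x82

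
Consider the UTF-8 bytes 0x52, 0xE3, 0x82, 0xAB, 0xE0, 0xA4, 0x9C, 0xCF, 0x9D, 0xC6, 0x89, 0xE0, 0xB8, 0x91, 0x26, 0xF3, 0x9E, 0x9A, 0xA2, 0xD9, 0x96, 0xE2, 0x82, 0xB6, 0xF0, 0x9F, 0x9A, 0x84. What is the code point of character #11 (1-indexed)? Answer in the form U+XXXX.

Offset 0: leading byte 0x52 = 01010010 → 1-byte char #1 = 52.
Offset 1: leading byte 0xE3 = 11100011 → 3-byte char #2 = E3 82 AB.
Offset 4: leading byte 0xE0 = 11100000 → 3-byte char #3 = E0 A4 9C.
Offset 7: leading byte 0xCF = 11001111 → 2-byte char #4 = CF 9D.
Offset 9: leading byte 0xC6 = 11000110 → 2-byte char #5 = C6 89.
Offset 11: leading byte 0xE0 = 11100000 → 3-byte char #6 = E0 B8 91.
Offset 14: leading byte 0x26 = 00100110 → 1-byte char #7 = 26.
Offset 15: leading byte 0xF3 = 11110011 → 4-byte char #8 = F3 9E 9A A2.
Offset 19: leading byte 0xD9 = 11011001 → 2-byte char #9 = D9 96.
Offset 21: leading byte 0xE2 = 11100010 → 3-byte char #10 = E2 82 B6.
Offset 24: leading byte 0xF0 = 11110000 → 4-byte char #11 = F0 9F 9A 84.
Leading byte 0xF0 = 11110000 matches 11110xxx → 4-byte sequence.
Byte 1: 0xF0 = 11110000, payload 000 (3 bits).
Byte 2: 0x9F = 10011111 (10xxxxxx ✓), payload 011111.
Byte 3: 0x9A = 10011010 (10xxxxxx ✓), payload 011010.
Byte 4: 0x84 = 10000100 (10xxxxxx ✓), payload 000100.
Concatenate: 000011111011010000100 = 0x1F684 (21 bits → U+1F684).

U+1F684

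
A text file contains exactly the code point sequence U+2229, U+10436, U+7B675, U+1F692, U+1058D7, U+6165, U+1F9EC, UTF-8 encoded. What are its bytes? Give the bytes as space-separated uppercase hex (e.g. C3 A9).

E2 88 A9 F0 90 90 B6 F1 BB 99 B5 F0 9F 9A 92 F4 85 A3 97 E6 85 A5 F0 9F A7 AC

U+2229: 3-byte form → E2 88 A9.
U+10436: 4-byte form → F0 90 90 B6.
U+7B675: 4-byte form → F1 BB 99 B5.
U+1F692: 4-byte form → F0 9F 9A 92.
U+1058D7: 4-byte form → F4 85 A3 97.
U+6165: 3-byte form → E6 85 A5.
U+1F9EC: 4-byte form → F0 9F A7 AC.
Concatenated (26 bytes): E2 88 A9 F0 90 90 B6 F1 BB 99 B5 F0 9F 9A 92 F4 85 A3 97 E6 85 A5 F0 9F A7 AC.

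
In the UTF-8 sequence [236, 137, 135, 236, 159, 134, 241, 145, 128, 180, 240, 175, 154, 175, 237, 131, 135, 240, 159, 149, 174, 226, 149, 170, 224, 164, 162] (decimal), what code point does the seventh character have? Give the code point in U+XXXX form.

U+256A

Offset 0: leading byte 0xEC = 11101100 → 3-byte char #1 = EC 89 87.
Offset 3: leading byte 0xEC = 11101100 → 3-byte char #2 = EC 9F 86.
Offset 6: leading byte 0xF1 = 11110001 → 4-byte char #3 = F1 91 80 B4.
Offset 10: leading byte 0xF0 = 11110000 → 4-byte char #4 = F0 AF 9A AF.
Offset 14: leading byte 0xED = 11101101 → 3-byte char #5 = ED 83 87.
Offset 17: leading byte 0xF0 = 11110000 → 4-byte char #6 = F0 9F 95 AE.
Offset 21: leading byte 0xE2 = 11100010 → 3-byte char #7 = E2 95 AA.
Leading byte 0xE2 = 11100010 matches 1110xxxx → 3-byte sequence.
Byte 1: 0xE2 = 11100010, payload 0010 (4 bits).
Byte 2: 0x95 = 10010101 (10xxxxxx ✓), payload 010101.
Byte 3: 0xAA = 10101010 (10xxxxxx ✓), payload 101010.
Concatenate: 0010010101101010 = 0x256A (16 bits → U+256A).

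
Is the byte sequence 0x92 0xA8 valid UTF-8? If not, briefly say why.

Byte 0x92 = 10010010 has the form 10xxxxxx — a continuation byte — but there is no preceding leading byte.

invalid (continuation byte with no leading byte)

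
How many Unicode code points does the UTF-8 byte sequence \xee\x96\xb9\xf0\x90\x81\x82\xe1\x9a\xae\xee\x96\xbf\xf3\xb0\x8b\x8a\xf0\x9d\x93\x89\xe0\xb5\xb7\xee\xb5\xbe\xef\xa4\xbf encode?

9

Byte at offset 0: 0xEE = 11101110 → 3-byte char (#1). Advance 3.
Byte at offset 3: 0xF0 = 11110000 → 4-byte char (#2). Advance 4.
Byte at offset 7: 0xE1 = 11100001 → 3-byte char (#3). Advance 3.
Byte at offset 10: 0xEE = 11101110 → 3-byte char (#4). Advance 3.
Byte at offset 13: 0xF3 = 11110011 → 4-byte char (#5). Advance 4.
Byte at offset 17: 0xF0 = 11110000 → 4-byte char (#6). Advance 4.
Byte at offset 21: 0xE0 = 11100000 → 3-byte char (#7). Advance 3.
Byte at offset 24: 0xEE = 11101110 → 3-byte char (#8). Advance 3.
Byte at offset 27: 0xEF = 11101111 → 3-byte char (#9). Advance 3.
Reached end at offset 30 after 9 code points.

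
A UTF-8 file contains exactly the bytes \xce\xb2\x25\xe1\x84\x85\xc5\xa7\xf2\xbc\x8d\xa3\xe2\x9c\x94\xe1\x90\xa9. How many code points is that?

7

Byte at offset 0: 0xCE = 11001110 → 2-byte char (#1). Advance 2.
Byte at offset 2: 0x25 = 00100101 → 1-byte char (#2). Advance 1.
Byte at offset 3: 0xE1 = 11100001 → 3-byte char (#3). Advance 3.
Byte at offset 6: 0xC5 = 11000101 → 2-byte char (#4). Advance 2.
Byte at offset 8: 0xF2 = 11110010 → 4-byte char (#5). Advance 4.
Byte at offset 12: 0xE2 = 11100010 → 3-byte char (#6). Advance 3.
Byte at offset 15: 0xE1 = 11100001 → 3-byte char (#7). Advance 3.
Reached end at offset 18 after 7 code points.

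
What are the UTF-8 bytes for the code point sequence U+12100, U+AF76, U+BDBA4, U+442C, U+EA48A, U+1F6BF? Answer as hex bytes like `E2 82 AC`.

F0 92 84 80 EA BD B6 F2 BD AE A4 E4 90 AC F3 AA 92 8A F0 9F 9A BF

U+12100: 4-byte form → F0 92 84 80.
U+AF76: 3-byte form → EA BD B6.
U+BDBA4: 4-byte form → F2 BD AE A4.
U+442C: 3-byte form → E4 90 AC.
U+EA48A: 4-byte form → F3 AA 92 8A.
U+1F6BF: 4-byte form → F0 9F 9A BF.
Concatenated (22 bytes): F0 92 84 80 EA BD B6 F2 BD AE A4 E4 90 AC F3 AA 92 8A F0 9F 9A BF.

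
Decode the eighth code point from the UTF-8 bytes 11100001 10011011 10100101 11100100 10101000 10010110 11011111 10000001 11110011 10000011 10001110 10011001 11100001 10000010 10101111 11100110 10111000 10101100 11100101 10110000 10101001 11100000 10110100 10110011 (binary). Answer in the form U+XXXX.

Offset 0: leading byte 0xE1 = 11100001 → 3-byte char #1 = E1 9B A5.
Offset 3: leading byte 0xE4 = 11100100 → 3-byte char #2 = E4 A8 96.
Offset 6: leading byte 0xDF = 11011111 → 2-byte char #3 = DF 81.
Offset 8: leading byte 0xF3 = 11110011 → 4-byte char #4 = F3 83 8E 99.
Offset 12: leading byte 0xE1 = 11100001 → 3-byte char #5 = E1 82 AF.
Offset 15: leading byte 0xE6 = 11100110 → 3-byte char #6 = E6 B8 AC.
Offset 18: leading byte 0xE5 = 11100101 → 3-byte char #7 = E5 B0 A9.
Offset 21: leading byte 0xE0 = 11100000 → 3-byte char #8 = E0 B4 B3.
Leading byte 0xE0 = 11100000 matches 1110xxxx → 3-byte sequence.
Byte 1: 0xE0 = 11100000, payload 0000 (4 bits).
Byte 2: 0xB4 = 10110100 (10xxxxxx ✓), payload 110100.
Byte 3: 0xB3 = 10110011 (10xxxxxx ✓), payload 110011.
Concatenate: 0000110100110011 = 0xD33 (16 bits → U+0D33).

U+0D33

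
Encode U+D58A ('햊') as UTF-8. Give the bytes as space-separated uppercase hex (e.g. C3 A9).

U+D58A = 0xD58A = 54666 decimal. In range U+0800–U+FFFF → 3-byte form: 1110xxxx 10xxxxxx 10xxxxxx.
Binary (16 bits): 1101010110001010.
Split 4+6+6: 1101 | 010110 | 001010.
Byte 1: 11101101 = 0xED.
Byte 2: 10010110 = 0x96.
Byte 3: 10001010 = 0x8A.

ED 96 8A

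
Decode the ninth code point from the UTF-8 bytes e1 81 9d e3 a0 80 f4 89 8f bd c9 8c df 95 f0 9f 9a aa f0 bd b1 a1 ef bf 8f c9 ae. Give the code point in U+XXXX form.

Offset 0: leading byte 0xE1 = 11100001 → 3-byte char #1 = E1 81 9D.
Offset 3: leading byte 0xE3 = 11100011 → 3-byte char #2 = E3 A0 80.
Offset 6: leading byte 0xF4 = 11110100 → 4-byte char #3 = F4 89 8F BD.
Offset 10: leading byte 0xC9 = 11001001 → 2-byte char #4 = C9 8C.
Offset 12: leading byte 0xDF = 11011111 → 2-byte char #5 = DF 95.
Offset 14: leading byte 0xF0 = 11110000 → 4-byte char #6 = F0 9F 9A AA.
Offset 18: leading byte 0xF0 = 11110000 → 4-byte char #7 = F0 BD B1 A1.
Offset 22: leading byte 0xEF = 11101111 → 3-byte char #8 = EF BF 8F.
Offset 25: leading byte 0xC9 = 11001001 → 2-byte char #9 = C9 AE.
Leading byte 0xC9 = 11001001 matches 110xxxxx → 2-byte sequence.
Byte 1: 0xC9 = 11001001, payload 01001 (5 bits).
Byte 2: 0xAE = 10101110 (10xxxxxx ✓), payload 101110.
Concatenate: 01001101110 = 0x26E (11 bits → U+026E).

U+026E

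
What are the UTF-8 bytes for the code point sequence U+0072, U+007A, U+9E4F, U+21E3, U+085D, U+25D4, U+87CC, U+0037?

U+0072: 1-byte form → 72.
U+007A: 1-byte form → 7A.
U+9E4F: 3-byte form → E9 B9 8F.
U+21E3: 3-byte form → E2 87 A3.
U+085D: 3-byte form → E0 A1 9D.
U+25D4: 3-byte form → E2 97 94.
U+87CC: 3-byte form → E8 9F 8C.
U+0037: 1-byte form → 37.
Concatenated (18 bytes): 72 7A E9 B9 8F E2 87 A3 E0 A1 9D E2 97 94 E8 9F 8C 37.

72 7A E9 B9 8F E2 87 A3 E0 A1 9D E2 97 94 E8 9F 8C 37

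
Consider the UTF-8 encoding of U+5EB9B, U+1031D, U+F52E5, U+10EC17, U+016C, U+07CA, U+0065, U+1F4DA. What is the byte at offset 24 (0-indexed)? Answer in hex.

U+5EB9B → 4-byte form F1 9E AE 9B at offsets 0–3.
U+1031D → 4-byte form F0 90 8C 9D at offsets 4–7.
U+F52E5 → 4-byte form F3 B5 8B A5 at offsets 8–11.
U+10EC17 → 4-byte form F4 8E B0 97 at offsets 12–15.
U+016C → 2-byte form C5 AC at offsets 16–17.
U+07CA → 2-byte form DF 8A at offsets 18–19.
U+0065 → 1-byte form 65 at offsets 20–20.
U+1F4DA → 4-byte form F0 9F 93 9A at offsets 21–24.
Offset 24 falls in char 8's range; it's byte 4 of F0 9F 93 9A = 0x9A.

0x9A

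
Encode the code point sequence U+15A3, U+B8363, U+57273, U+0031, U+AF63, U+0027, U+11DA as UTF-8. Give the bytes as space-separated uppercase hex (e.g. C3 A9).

U+15A3: 3-byte form → E1 96 A3.
U+B8363: 4-byte form → F2 B8 8D A3.
U+57273: 4-byte form → F1 97 89 B3.
U+0031: 1-byte form → 31.
U+AF63: 3-byte form → EA BD A3.
U+0027: 1-byte form → 27.
U+11DA: 3-byte form → E1 87 9A.
Concatenated (19 bytes): E1 96 A3 F2 B8 8D A3 F1 97 89 B3 31 EA BD A3 27 E1 87 9A.

E1 96 A3 F2 B8 8D A3 F1 97 89 B3 31 EA BD A3 27 E1 87 9A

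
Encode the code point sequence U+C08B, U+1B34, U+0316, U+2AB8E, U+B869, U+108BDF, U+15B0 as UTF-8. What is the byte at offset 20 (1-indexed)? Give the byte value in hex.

0xE1

1-indexed offset 20 is 0-indexed offset 19.
U+C08B → 3-byte form EC 82 8B at offsets 0–2.
U+1B34 → 3-byte form E1 AC B4 at offsets 3–5.
U+0316 → 2-byte form CC 96 at offsets 6–7.
U+2AB8E → 4-byte form F0 AA AE 8E at offsets 8–11.
U+B869 → 3-byte form EB A1 A9 at offsets 12–14.
U+108BDF → 4-byte form F4 88 AF 9F at offsets 15–18.
U+15B0 → 3-byte form E1 96 B0 at offsets 19–21.
Offset 19 falls in char 7's range; it's byte 1 of E1 96 B0 = 0xE1.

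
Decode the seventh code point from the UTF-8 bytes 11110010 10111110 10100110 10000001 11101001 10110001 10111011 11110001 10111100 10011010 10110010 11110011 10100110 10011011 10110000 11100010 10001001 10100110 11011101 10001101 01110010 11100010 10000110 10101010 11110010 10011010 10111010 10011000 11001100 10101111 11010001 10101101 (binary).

U+0072

Offset 0: leading byte 0xF2 = 11110010 → 4-byte char #1 = F2 BE A6 81.
Offset 4: leading byte 0xE9 = 11101001 → 3-byte char #2 = E9 B1 BB.
Offset 7: leading byte 0xF1 = 11110001 → 4-byte char #3 = F1 BC 9A B2.
Offset 11: leading byte 0xF3 = 11110011 → 4-byte char #4 = F3 A6 9B B0.
Offset 15: leading byte 0xE2 = 11100010 → 3-byte char #5 = E2 89 A6.
Offset 18: leading byte 0xDD = 11011101 → 2-byte char #6 = DD 8D.
Offset 20: leading byte 0x72 = 01110010 → 1-byte char #7 = 72.
Leading byte 0x72 = 01110010 matches 0xxxxxxx → 1-byte sequence.
Byte 1: 0x72 = 01110010, payload 1110010 (7 bits).
Concatenate: 1110010 = 0x72 (7 bits → U+0072).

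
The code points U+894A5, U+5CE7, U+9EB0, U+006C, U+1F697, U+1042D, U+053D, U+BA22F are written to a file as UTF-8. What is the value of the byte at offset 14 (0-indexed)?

0x97

U+894A5 → 4-byte form F2 89 92 A5 at offsets 0–3.
U+5CE7 → 3-byte form E5 B3 A7 at offsets 4–6.
U+9EB0 → 3-byte form E9 BA B0 at offsets 7–9.
U+006C → 1-byte form 6C at offsets 10–10.
U+1F697 → 4-byte form F0 9F 9A 97 at offsets 11–14.
Offset 14 falls in char 5's range; it's byte 4 of F0 9F 9A 97 = 0x97.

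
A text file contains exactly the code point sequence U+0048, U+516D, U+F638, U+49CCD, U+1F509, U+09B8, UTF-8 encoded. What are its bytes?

U+0048: 1-byte form → 48.
U+516D: 3-byte form → E5 85 AD.
U+F638: 3-byte form → EF 98 B8.
U+49CCD: 4-byte form → F1 89 B3 8D.
U+1F509: 4-byte form → F0 9F 94 89.
U+09B8: 3-byte form → E0 A6 B8.
Concatenated (18 bytes): 48 E5 85 AD EF 98 B8 F1 89 B3 8D F0 9F 94 89 E0 A6 B8.

48 E5 85 AD EF 98 B8 F1 89 B3 8D F0 9F 94 89 E0 A6 B8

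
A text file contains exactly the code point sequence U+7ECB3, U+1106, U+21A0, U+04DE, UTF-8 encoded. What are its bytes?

U+7ECB3: 4-byte form → F1 BE B2 B3.
U+1106: 3-byte form → E1 84 86.
U+21A0: 3-byte form → E2 86 A0.
U+04DE: 2-byte form → D3 9E.
Concatenated (12 bytes): F1 BE B2 B3 E1 84 86 E2 86 A0 D3 9E.

F1 BE B2 B3 E1 84 86 E2 86 A0 D3 9E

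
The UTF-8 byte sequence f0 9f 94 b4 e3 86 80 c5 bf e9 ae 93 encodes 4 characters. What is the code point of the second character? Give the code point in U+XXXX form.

U+3180

Offset 0: leading byte 0xF0 = 11110000 → 4-byte char #1 = F0 9F 94 B4.
Offset 4: leading byte 0xE3 = 11100011 → 3-byte char #2 = E3 86 80.
Leading byte 0xE3 = 11100011 matches 1110xxxx → 3-byte sequence.
Byte 1: 0xE3 = 11100011, payload 0011 (4 bits).
Byte 2: 0x86 = 10000110 (10xxxxxx ✓), payload 000110.
Byte 3: 0x80 = 10000000 (10xxxxxx ✓), payload 000000.
Concatenate: 0011000110000000 = 0x3180 (16 bits → U+3180).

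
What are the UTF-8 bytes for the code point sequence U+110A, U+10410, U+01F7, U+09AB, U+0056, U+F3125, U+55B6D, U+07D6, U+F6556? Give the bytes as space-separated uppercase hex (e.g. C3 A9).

E1 84 8A F0 90 90 90 C7 B7 E0 A6 AB 56 F3 B3 84 A5 F1 95 AD AD DF 96 F3 B6 95 96

U+110A: 3-byte form → E1 84 8A.
U+10410: 4-byte form → F0 90 90 90.
U+01F7: 2-byte form → C7 B7.
U+09AB: 3-byte form → E0 A6 AB.
U+0056: 1-byte form → 56.
U+F3125: 4-byte form → F3 B3 84 A5.
U+55B6D: 4-byte form → F1 95 AD AD.
U+07D6: 2-byte form → DF 96.
U+F6556: 4-byte form → F3 B6 95 96.
Concatenated (27 bytes): E1 84 8A F0 90 90 90 C7 B7 E0 A6 AB 56 F3 B3 84 A5 F1 95 AD AD DF 96 F3 B6 95 96.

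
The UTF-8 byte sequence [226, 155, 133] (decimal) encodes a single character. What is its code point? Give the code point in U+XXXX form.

Leading byte 0xE2 = 11100010 matches 1110xxxx → 3-byte sequence.
Byte 1: 0xE2 = 11100010, payload 0010 (4 bits).
Byte 2: 0x9B = 10011011 (10xxxxxx ✓), payload 011011.
Byte 3: 0x85 = 10000101 (10xxxxxx ✓), payload 000101.
Concatenate: 0010011011000101 = 0x26C5 (16 bits → U+26C5).

U+26C5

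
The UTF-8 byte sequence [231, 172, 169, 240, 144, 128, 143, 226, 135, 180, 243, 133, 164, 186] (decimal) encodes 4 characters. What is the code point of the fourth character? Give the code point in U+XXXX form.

U+C593A

Offset 0: leading byte 0xE7 = 11100111 → 3-byte char #1 = E7 AC A9.
Offset 3: leading byte 0xF0 = 11110000 → 4-byte char #2 = F0 90 80 8F.
Offset 7: leading byte 0xE2 = 11100010 → 3-byte char #3 = E2 87 B4.
Offset 10: leading byte 0xF3 = 11110011 → 4-byte char #4 = F3 85 A4 BA.
Leading byte 0xF3 = 11110011 matches 11110xxx → 4-byte sequence.
Byte 1: 0xF3 = 11110011, payload 011 (3 bits).
Byte 2: 0x85 = 10000101 (10xxxxxx ✓), payload 000101.
Byte 3: 0xA4 = 10100100 (10xxxxxx ✓), payload 100100.
Byte 4: 0xBA = 10111010 (10xxxxxx ✓), payload 111010.
Concatenate: 011000101100100111010 = 0xC593A (21 bits → U+C593A).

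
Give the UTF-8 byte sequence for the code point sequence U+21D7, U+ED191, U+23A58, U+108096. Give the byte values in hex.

E2 87 97 F3 AD 86 91 F0 A3 A9 98 F4 88 82 96

U+21D7: 3-byte form → E2 87 97.
U+ED191: 4-byte form → F3 AD 86 91.
U+23A58: 4-byte form → F0 A3 A9 98.
U+108096: 4-byte form → F4 88 82 96.
Concatenated (15 bytes): E2 87 97 F3 AD 86 91 F0 A3 A9 98 F4 88 82 96.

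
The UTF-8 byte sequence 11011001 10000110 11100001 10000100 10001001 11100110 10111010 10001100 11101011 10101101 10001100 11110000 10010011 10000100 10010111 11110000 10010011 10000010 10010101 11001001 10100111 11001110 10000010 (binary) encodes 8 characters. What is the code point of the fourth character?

Offset 0: leading byte 0xD9 = 11011001 → 2-byte char #1 = D9 86.
Offset 2: leading byte 0xE1 = 11100001 → 3-byte char #2 = E1 84 89.
Offset 5: leading byte 0xE6 = 11100110 → 3-byte char #3 = E6 BA 8C.
Offset 8: leading byte 0xEB = 11101011 → 3-byte char #4 = EB AD 8C.
Leading byte 0xEB = 11101011 matches 1110xxxx → 3-byte sequence.
Byte 1: 0xEB = 11101011, payload 1011 (4 bits).
Byte 2: 0xAD = 10101101 (10xxxxxx ✓), payload 101101.
Byte 3: 0x8C = 10001100 (10xxxxxx ✓), payload 001100.
Concatenate: 1011101101001100 = 0xBB4C (16 bits → U+BB4C).

U+BB4C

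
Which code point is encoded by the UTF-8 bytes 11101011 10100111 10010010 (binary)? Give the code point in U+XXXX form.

Leading byte 0xEB = 11101011 matches 1110xxxx → 3-byte sequence.
Byte 1: 0xEB = 11101011, payload 1011 (4 bits).
Byte 2: 0xA7 = 10100111 (10xxxxxx ✓), payload 100111.
Byte 3: 0x92 = 10010010 (10xxxxxx ✓), payload 010010.
Concatenate: 1011100111010010 = 0xB9D2 (16 bits → U+B9D2).

U+B9D2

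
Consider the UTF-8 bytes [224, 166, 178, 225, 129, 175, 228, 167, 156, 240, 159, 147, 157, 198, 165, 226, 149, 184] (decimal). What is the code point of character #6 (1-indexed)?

Offset 0: leading byte 0xE0 = 11100000 → 3-byte char #1 = E0 A6 B2.
Offset 3: leading byte 0xE1 = 11100001 → 3-byte char #2 = E1 81 AF.
Offset 6: leading byte 0xE4 = 11100100 → 3-byte char #3 = E4 A7 9C.
Offset 9: leading byte 0xF0 = 11110000 → 4-byte char #4 = F0 9F 93 9D.
Offset 13: leading byte 0xC6 = 11000110 → 2-byte char #5 = C6 A5.
Offset 15: leading byte 0xE2 = 11100010 → 3-byte char #6 = E2 95 B8.
Leading byte 0xE2 = 11100010 matches 1110xxxx → 3-byte sequence.
Byte 1: 0xE2 = 11100010, payload 0010 (4 bits).
Byte 2: 0x95 = 10010101 (10xxxxxx ✓), payload 010101.
Byte 3: 0xB8 = 10111000 (10xxxxxx ✓), payload 111000.
Concatenate: 0010010101111000 = 0x2578 (16 bits → U+2578).

U+2578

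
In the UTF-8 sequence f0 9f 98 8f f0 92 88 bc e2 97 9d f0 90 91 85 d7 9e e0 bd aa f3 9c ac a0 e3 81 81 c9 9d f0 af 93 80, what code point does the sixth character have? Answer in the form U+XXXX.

Offset 0: leading byte 0xF0 = 11110000 → 4-byte char #1 = F0 9F 98 8F.
Offset 4: leading byte 0xF0 = 11110000 → 4-byte char #2 = F0 92 88 BC.
Offset 8: leading byte 0xE2 = 11100010 → 3-byte char #3 = E2 97 9D.
Offset 11: leading byte 0xF0 = 11110000 → 4-byte char #4 = F0 90 91 85.
Offset 15: leading byte 0xD7 = 11010111 → 2-byte char #5 = D7 9E.
Offset 17: leading byte 0xE0 = 11100000 → 3-byte char #6 = E0 BD AA.
Leading byte 0xE0 = 11100000 matches 1110xxxx → 3-byte sequence.
Byte 1: 0xE0 = 11100000, payload 0000 (4 bits).
Byte 2: 0xBD = 10111101 (10xxxxxx ✓), payload 111101.
Byte 3: 0xAA = 10101010 (10xxxxxx ✓), payload 101010.
Concatenate: 0000111101101010 = 0xF6A (16 bits → U+0F6A).

U+0F6A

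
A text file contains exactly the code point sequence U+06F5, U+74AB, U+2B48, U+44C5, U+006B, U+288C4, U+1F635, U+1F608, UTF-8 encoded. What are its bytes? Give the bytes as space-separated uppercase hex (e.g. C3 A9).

U+06F5: 2-byte form → DB B5.
U+74AB: 3-byte form → E7 92 AB.
U+2B48: 3-byte form → E2 AD 88.
U+44C5: 3-byte form → E4 93 85.
U+006B: 1-byte form → 6B.
U+288C4: 4-byte form → F0 A8 A3 84.
U+1F635: 4-byte form → F0 9F 98 B5.
U+1F608: 4-byte form → F0 9F 98 88.
Concatenated (24 bytes): DB B5 E7 92 AB E2 AD 88 E4 93 85 6B F0 A8 A3 84 F0 9F 98 B5 F0 9F 98 88.

DB B5 E7 92 AB E2 AD 88 E4 93 85 6B F0 A8 A3 84 F0 9F 98 B5 F0 9F 98 88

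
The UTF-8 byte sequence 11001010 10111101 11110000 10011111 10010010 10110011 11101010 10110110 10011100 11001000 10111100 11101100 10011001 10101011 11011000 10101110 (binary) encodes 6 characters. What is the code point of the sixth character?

Offset 0: leading byte 0xCA = 11001010 → 2-byte char #1 = CA BD.
Offset 2: leading byte 0xF0 = 11110000 → 4-byte char #2 = F0 9F 92 B3.
Offset 6: leading byte 0xEA = 11101010 → 3-byte char #3 = EA B6 9C.
Offset 9: leading byte 0xC8 = 11001000 → 2-byte char #4 = C8 BC.
Offset 11: leading byte 0xEC = 11101100 → 3-byte char #5 = EC 99 AB.
Offset 14: leading byte 0xD8 = 11011000 → 2-byte char #6 = D8 AE.
Leading byte 0xD8 = 11011000 matches 110xxxxx → 2-byte sequence.
Byte 1: 0xD8 = 11011000, payload 11000 (5 bits).
Byte 2: 0xAE = 10101110 (10xxxxxx ✓), payload 101110.
Concatenate: 11000101110 = 0x62E (11 bits → U+062E).

U+062E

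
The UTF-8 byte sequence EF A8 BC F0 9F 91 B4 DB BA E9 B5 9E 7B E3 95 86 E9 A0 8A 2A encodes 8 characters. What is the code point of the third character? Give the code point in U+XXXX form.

Offset 0: leading byte 0xEF = 11101111 → 3-byte char #1 = EF A8 BC.
Offset 3: leading byte 0xF0 = 11110000 → 4-byte char #2 = F0 9F 91 B4.
Offset 7: leading byte 0xDB = 11011011 → 2-byte char #3 = DB BA.
Leading byte 0xDB = 11011011 matches 110xxxxx → 2-byte sequence.
Byte 1: 0xDB = 11011011, payload 11011 (5 bits).
Byte 2: 0xBA = 10111010 (10xxxxxx ✓), payload 111010.
Concatenate: 11011111010 = 0x6FA (11 bits → U+06FA).

U+06FA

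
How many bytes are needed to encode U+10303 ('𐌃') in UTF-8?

U+10303 = 0x10303. UTF-8 uses 1 byte below 0x80, 2 below 0x800, 3 below 0x10000, 4 up to 0x10FFFF. 0x10303 is in U+10000–U+10FFFF → 4 bytes.

4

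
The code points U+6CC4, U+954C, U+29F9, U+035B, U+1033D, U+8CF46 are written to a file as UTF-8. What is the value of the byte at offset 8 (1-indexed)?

1-indexed offset 8 is 0-indexed offset 7.
U+6CC4 → 3-byte form E6 B3 84 at offsets 0–2.
U+954C → 3-byte form E9 95 8C at offsets 3–5.
U+29F9 → 3-byte form E2 A7 B9 at offsets 6–8.
Offset 7 falls in char 3's range; it's byte 2 of E2 A7 B9 = 0xA7.

0xA7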